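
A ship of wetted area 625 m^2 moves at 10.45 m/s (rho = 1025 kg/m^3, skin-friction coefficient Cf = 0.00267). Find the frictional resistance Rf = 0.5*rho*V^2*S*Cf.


Formula: Rf = 0.5 * rho * V^2 * S * Cf
Step 1 — V^2 = 10.45^2 = 109.2025
Step 2 — 0.5 * rho * V^2 = 0.5 * 1025 * 109.2025 = 55966.28125
Step 3 — Rf = 55966.28125 * 625 * 0.00267 ≈ 93394 N (5 s.f.)

93394 N


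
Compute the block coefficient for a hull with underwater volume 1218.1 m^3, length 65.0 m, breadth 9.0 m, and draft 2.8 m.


Formula: Cb = V / (L * B * T)
Step 1 — L * B * T = 65.0 * 9.0 * 2.8 = 1638.0 m^3
Step 2 — Cb = 1218.1 / 1638.0 ≈ 0.74365 (5 s.f.)

0.74365


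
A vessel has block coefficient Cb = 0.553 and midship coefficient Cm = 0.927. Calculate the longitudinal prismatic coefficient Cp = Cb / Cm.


Formula: Cp = Cb / Cm
Substituting: Cp = 0.553 / 0.927
Result: Cp ≈ 0.59655 (5 s.f.)

0.59655


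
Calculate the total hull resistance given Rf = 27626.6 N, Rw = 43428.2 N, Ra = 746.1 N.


Formula: Rt = Rf + Rw + Ra
Substituting: Rt = 27626.6 + 43428.2 + 746.1
Result: Rt = 71800.9 N

71800.9 N


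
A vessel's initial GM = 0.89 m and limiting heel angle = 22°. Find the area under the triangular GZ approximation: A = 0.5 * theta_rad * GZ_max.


Formula: GZ_max = GM * sin(theta); Area = 0.5 * theta_rad * GZ_max
Step 1 — GZ_max = 0.89 * sin(22°) = 0.89 * 0.374607 = 0.3334 m
Step 2 — theta_rad = 22 * pi/180 = 0.383972 rad
Step 3 — Area = 0.5 * 0.383972 * 0.3334 ≈ 0.064008 m·rad (5 s.f.)

0.064008 m·rad


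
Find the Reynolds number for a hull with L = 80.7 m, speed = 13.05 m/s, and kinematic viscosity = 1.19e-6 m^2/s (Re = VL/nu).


Formula: Re = V * L / nu
Step 1 — V * L = 13.05 * 80.7 = 1053.135 m^2/s
Step 2 — Re = 1053.135 / 1.19e-6 = 8.85e+08

8.85e+08


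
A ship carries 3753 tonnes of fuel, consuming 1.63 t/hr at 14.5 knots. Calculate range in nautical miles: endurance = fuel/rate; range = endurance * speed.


Formula: endurance = fuel / rate; range = endurance * speed
Step 1 — endurance = 3753 / 1.63 = 2302.454 hours
Step 2 — range = 2302.454 * 14.5 ≈ 33386 nautical miles (5 s.f.)

33386 NM


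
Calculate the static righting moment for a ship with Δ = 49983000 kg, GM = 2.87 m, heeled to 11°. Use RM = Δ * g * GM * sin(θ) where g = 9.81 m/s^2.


Formula: GZ = GM * sin(theta); RM = disp * g * GZ
Step 1 — GZ = 2.87 * sin(11°) = 2.87 * 0.190809 = 0.547622 m
Step 2 — RM = 49983000 * 9.81 * 0.547622 ≈ 268520000 N·m (5 s.f.)

268520000 N·m


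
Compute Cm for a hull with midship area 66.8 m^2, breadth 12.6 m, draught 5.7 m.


Formula: Cm = Am / (B * T)
Step 1 — B * T = 12.6 * 5.7 = 71.82 m^2
Step 2 — Cm = 66.8 / 71.82 ≈ 0.93010 (5 s.f.)

0.93010


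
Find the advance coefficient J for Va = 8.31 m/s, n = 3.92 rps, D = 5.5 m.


Formula: J = Va / (n * D)
Step 1 — n * D = 3.92 * 5.5 = 21.56
Step 2 — J = 8.31 / 21.56 ≈ 0.38544 (5 s.f.)

0.38544


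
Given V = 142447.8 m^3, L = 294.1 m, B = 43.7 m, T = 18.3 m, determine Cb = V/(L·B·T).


Formula: Cb = V / (L * B * T)
Step 1 — L * B * T = 294.1 * 43.7 * 18.3 = 235194.711 m^3
Step 2 — Cb = 142447.8 / 235194.711 ≈ 0.60566 (5 s.f.)

0.60566


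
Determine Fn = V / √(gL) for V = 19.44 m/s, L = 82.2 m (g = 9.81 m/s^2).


Formula: Fn = V / sqrt(g * L)
Step 1 — g * L = 9.81 * 82.2 = 806.382
Step 2 — sqrt(g * L) = sqrt(806.382) = 28.396866
Step 3 — Fn = 19.44 / 28.396866 ≈ 0.68458 (5 s.f.)

0.68458


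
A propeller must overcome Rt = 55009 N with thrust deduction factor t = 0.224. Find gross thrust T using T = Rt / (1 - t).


Formula: T = Rt / (1 - t)
Step 1 — (1 - t) = 1 - 0.224 = 0.776
Step 2 — T = 55009 / 0.776 ≈ 70888 N (5 s.f.)

70888 N


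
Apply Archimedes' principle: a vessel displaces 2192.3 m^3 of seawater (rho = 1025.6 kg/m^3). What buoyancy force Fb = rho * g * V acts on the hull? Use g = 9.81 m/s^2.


Formula: Fb = rho * g * V
Substituting: Fb = 1025.6 * 9.81 * 2192.3
Intermediate: 1025.6 * 9.81 = 10061.136
Result: Fb = 10061.136 * 2192.3 ≈ 22057000 N (5 s.f.)

22057000 N


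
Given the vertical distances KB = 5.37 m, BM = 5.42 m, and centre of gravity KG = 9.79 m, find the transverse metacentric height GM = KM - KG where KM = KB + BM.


Formula: GM = KB + BM - KG
Step 1 — KM = KB + BM = 5.37 + 5.42 = 10.79 m
Step 2 — GM = KM - KG = 10.79 - 9.79 = 1.0 m

1.0 m


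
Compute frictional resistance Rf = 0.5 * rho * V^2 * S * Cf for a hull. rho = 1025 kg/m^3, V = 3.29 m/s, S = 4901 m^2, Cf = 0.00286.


Formula: Rf = 0.5 * rho * V^2 * S * Cf
Step 1 — V^2 = 3.29^2 = 10.8241
Step 2 — 0.5 * rho * V^2 = 0.5 * 1025 * 10.8241 = 5547.35125
Step 3 — Rf = 5547.35125 * 4901 * 0.00286 ≈ 77756 N (5 s.f.)

77756 N


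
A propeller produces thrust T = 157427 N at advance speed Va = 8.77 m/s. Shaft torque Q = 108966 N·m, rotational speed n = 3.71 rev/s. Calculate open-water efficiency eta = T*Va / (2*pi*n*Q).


Formula: eta = T * Va / (2 * pi * n * Q)
Step 1 — numerator = T * Va = 157427 * 8.77 = 1380634.79
Step 2 — 2 * pi * n = 2 * pi * 3.71 = 23.310617
Step 3 — denominator = 23.310617 * 108966 = 2540064.69
Step 4 — eta = 1380634.79 / 2540064.69 ≈ 0.54354 (5 s.f.)

0.54354


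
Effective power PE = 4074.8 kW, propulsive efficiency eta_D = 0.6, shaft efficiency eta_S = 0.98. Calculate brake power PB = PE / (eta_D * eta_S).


Formula: PB = PE / (eta_D * eta_S)
Step 1 — combined efficiency = eta_D * eta_S = 0.6 * 0.98 = 0.588
Step 2 — PB = 4074.8 / 0.588 ≈ 6929.9 kW (5 s.f.)

6929.9 kW


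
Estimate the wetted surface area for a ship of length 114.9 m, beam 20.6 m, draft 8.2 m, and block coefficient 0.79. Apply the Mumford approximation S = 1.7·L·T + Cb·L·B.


Formula: S = 1.7*L*T + V/T with V = Cb*L*B*T, i.e. S = L * (1.7*T + Cb*B)
Step 1 — 1.7*T = 1.7 * 8.2 = 13.94 m
Step 2 — Cb*B = 0.79 * 20.6 = 16.274 m
Step 3 — 1.7*T + Cb*B = 13.94 + 16.274 = 30.214 m
Step 4 — S = 114.9 * 30.214 ≈ 3471.6 m^2 (5 s.f.)

3471.6 m^2


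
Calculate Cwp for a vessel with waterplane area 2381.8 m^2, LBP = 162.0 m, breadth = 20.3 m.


Formula: Cwp = Aw / (L * B)
Step 1 — L * B = 162.0 * 20.3 = 3288.6 m^2
Step 2 — Cwp = 2381.8 / 3288.6 ≈ 0.72426 (5 s.f.)

0.72426


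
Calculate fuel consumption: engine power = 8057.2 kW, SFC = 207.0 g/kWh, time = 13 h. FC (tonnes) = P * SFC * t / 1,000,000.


Formula: FC (tonnes) = P * SFC * t / 1,000,000
Step 1 — P * SFC * t = 8057.2 * 207.0 * 13 = 21681925.2 g
Step 2 — FC (tonnes) = 21681925.2 / 1,000,000 ≈ 21.682 tonnes (5 s.f.)

21.682 tonnes


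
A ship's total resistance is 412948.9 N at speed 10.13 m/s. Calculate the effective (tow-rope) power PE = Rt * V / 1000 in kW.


Formula: PE = Rt * V / 1000 (kW)
Step 1 — PE (W) = 412948.9 * 10.13 = 4183172.357 W
Step 2 — PE (kW) = 4183172.357 / 1000 ≈ 4183.2 kW (5 s.f.)

4183.2 kW


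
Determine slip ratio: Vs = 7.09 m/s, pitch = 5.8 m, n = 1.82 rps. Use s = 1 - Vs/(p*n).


Formula: s = 1 - Vs / (p * n)
Step 1 — p * n = 5.8 * 1.82 = 10.556
Step 2 — Vs / (p*n) = 7.09 / 10.556 = 0.671656 (6 d.p.)
Step 3 — s = 1 - 0.671656 = 0.328344

0.328344


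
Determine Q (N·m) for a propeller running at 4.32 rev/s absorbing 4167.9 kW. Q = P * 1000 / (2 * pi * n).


Formula: Q = P_W / (2 * pi * n)
Step 1 — P_W = 4167.9 kW * 1000 = 4167900.0 W
Step 2 — 2 * pi * n = 2 * pi * 4.32 = 27.143361
Step 3 — Q = 4167900.0 / 27.143361 ≈ 153550 N·m (5 s.f.)

153550 N·m


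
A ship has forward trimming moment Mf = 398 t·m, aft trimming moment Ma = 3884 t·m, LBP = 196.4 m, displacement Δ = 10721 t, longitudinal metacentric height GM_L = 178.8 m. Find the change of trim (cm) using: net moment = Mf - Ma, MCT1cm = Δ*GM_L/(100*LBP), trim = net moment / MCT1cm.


Formula: net trimming moment = Mf - Ma; MCT1cm = Δ*GM_L/(100*LBP); trim = net moment / MCT1cm
Step 1 — net trimming moment = 398 - 3884 = -3486 t·m
Step 2 — MCT1cm = 10721 * 178.8 / (100 * 196.4) = 97.6026 t·m/cm
Step 3 — trim = -3486 / 97.6026 ≈ -35.716 cm (5 s.f.)

-35.716 cm


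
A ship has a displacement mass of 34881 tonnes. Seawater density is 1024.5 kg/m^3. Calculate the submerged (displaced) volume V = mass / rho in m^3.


Formula: V = mass / rho
Step 1 — convert tonnes to kg: 34881 t * 1000 = 34881000 kg
Step 2 — V = 34881000 / 1024.5 ≈ 34047 m^3 (5 s.f.)

34047 m^3


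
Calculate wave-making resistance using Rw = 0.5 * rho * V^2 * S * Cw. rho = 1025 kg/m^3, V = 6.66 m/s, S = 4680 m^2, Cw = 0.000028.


Formula: Rw = 0.5 * rho * V^2 * S * Cw
Step 1 — V^2 = 6.66^2 = 44.3556
Step 2 — 0.5 * rho * V^2 = 0.5 * 1025 * 44.3556 = 22732.245
Step 3 — Rw = 22732.245 * 4680 * 0.000028 ≈ 2978.8 N (5 s.f.)

2978.8 N


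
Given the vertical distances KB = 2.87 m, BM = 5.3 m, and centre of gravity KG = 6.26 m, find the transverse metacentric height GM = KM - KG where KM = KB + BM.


Formula: GM = KB + BM - KG
Step 1 — KM = KB + BM = 2.87 + 5.3 = 8.17 m
Step 2 — GM = KM - KG = 8.17 - 6.26 = 1.91 m

1.91 m


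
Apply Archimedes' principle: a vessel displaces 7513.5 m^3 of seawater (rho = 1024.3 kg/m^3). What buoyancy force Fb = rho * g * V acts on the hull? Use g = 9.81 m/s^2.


Formula: Fb = rho * g * V
Substituting: Fb = 1024.3 * 9.81 * 7513.5
Intermediate: 1024.3 * 9.81 = 10048.383
Result: Fb = 10048.383 * 7513.5 ≈ 75499000 N (5 s.f.)

75499000 N


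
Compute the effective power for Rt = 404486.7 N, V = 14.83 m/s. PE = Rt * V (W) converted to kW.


Formula: PE = Rt * V / 1000 (kW)
Step 1 — PE (W) = 404486.7 * 14.83 = 5998537.761 W
Step 2 — PE (kW) = 5998537.761 / 1000 ≈ 5998.5 kW (5 s.f.)

5998.5 kW


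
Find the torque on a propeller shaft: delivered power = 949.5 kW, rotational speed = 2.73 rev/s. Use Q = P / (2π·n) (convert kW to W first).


Formula: Q = P_W / (2 * pi * n)
Step 1 — P_W = 949.5 kW * 1000 = 949500.0 W
Step 2 — 2 * pi * n = 2 * pi * 2.73 = 17.153096
Step 3 — Q = 949500.0 / 17.153096 ≈ 55354 N·m (5 s.f.)

55354 N·m


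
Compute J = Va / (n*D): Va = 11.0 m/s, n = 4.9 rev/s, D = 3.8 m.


Formula: J = Va / (n * D)
Step 1 — n * D = 4.9 * 3.8 = 18.62
Step 2 — J = 11.0 / 18.62 ≈ 0.59076 (5 s.f.)

0.59076


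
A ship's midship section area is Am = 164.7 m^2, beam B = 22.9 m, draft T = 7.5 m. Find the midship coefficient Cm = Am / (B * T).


Formula: Cm = Am / (B * T)
Step 1 — B * T = 22.9 * 7.5 = 171.75 m^2
Step 2 — Cm = 164.7 / 171.75 ≈ 0.95895 (5 s.f.)

0.95895


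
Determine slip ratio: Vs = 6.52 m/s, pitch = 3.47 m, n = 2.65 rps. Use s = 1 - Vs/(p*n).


Formula: s = 1 - Vs / (p * n)
Step 1 — p * n = 3.47 * 2.65 = 9.1955
Step 2 — Vs / (p*n) = 6.52 / 9.1955 = 0.709042 (6 d.p.)
Step 3 — s = 1 - 0.709042 = 0.290958

0.290958


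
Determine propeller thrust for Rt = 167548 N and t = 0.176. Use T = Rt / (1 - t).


Formula: T = Rt / (1 - t)
Step 1 — (1 - t) = 1 - 0.176 = 0.824
Step 2 — T = 167548 / 0.824 ≈ 203330 N (5 s.f.)

203330 N


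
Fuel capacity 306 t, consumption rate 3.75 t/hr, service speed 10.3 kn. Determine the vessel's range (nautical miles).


Formula: endurance = fuel / rate; range = endurance * speed
Step 1 — endurance = 306 / 3.75 = 81.6 hours
Step 2 — range = 81.6 * 10.3 ≈ 840.48 nautical miles (5 s.f.)

840.48 NM


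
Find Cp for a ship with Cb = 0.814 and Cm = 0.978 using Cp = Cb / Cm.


Formula: Cp = Cb / Cm
Substituting: Cp = 0.814 / 0.978
Result: Cp ≈ 0.83231 (5 s.f.)

0.83231


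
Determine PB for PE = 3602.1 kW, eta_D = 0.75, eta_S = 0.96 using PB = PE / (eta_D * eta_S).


Formula: PB = PE / (eta_D * eta_S)
Step 1 — combined efficiency = eta_D * eta_S = 0.75 * 0.96 = 0.72
Step 2 — PB = 3602.1 / 0.72 ≈ 5002.9 kW (5 s.f.)

5002.9 kW


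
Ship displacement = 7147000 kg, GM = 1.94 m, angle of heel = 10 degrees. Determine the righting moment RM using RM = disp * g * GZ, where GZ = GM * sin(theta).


Formula: GZ = GM * sin(theta); RM = disp * g * GZ
Step 1 — GZ = 1.94 * sin(10°) = 1.94 * 0.173648 = 0.336877 m
Step 2 — RM = 7147000 * 9.81 * 0.336877 ≈ 23619000 N·m (5 s.f.)

23619000 N·m


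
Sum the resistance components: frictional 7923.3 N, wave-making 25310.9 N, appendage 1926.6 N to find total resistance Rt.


Formula: Rt = Rf + Rw + Ra
Substituting: Rt = 7923.3 + 25310.9 + 1926.6
Result: Rt = 35160.8 N

35160.8 N


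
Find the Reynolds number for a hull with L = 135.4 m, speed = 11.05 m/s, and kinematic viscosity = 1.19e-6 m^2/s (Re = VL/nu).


Formula: Re = V * L / nu
Step 1 — V * L = 11.05 * 135.4 = 1496.17 m^2/s
Step 2 — Re = 1496.17 / 1.19e-6 = 1.26e+09

1.26e+09


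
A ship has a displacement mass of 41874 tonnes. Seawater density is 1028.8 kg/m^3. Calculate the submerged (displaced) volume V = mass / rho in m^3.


Formula: V = mass / rho
Step 1 — convert tonnes to kg: 41874 t * 1000 = 41874000 kg
Step 2 — V = 41874000 / 1028.8 ≈ 40702 m^3 (5 s.f.)

40702 m^3


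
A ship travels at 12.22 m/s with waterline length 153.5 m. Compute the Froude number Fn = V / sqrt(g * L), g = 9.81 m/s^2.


Formula: Fn = V / sqrt(g * L)
Step 1 — g * L = 9.81 * 153.5 = 1505.835
Step 2 — sqrt(g * L) = sqrt(1505.835) = 38.80509
Step 3 — Fn = 12.22 / 38.80509 ≈ 0.31491 (5 s.f.)

0.31491


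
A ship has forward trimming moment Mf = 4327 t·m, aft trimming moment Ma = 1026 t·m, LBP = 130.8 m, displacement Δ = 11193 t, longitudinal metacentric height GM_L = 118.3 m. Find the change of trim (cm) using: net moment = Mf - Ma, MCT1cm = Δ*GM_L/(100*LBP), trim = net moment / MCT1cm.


Formula: net trimming moment = Mf - Ma; MCT1cm = Δ*GM_L/(100*LBP); trim = net moment / MCT1cm
Step 1 — net trimming moment = 4327 - 1026 = 3301 t·m
Step 2 — MCT1cm = 11193 * 118.3 / (100 * 130.8) = 101.2333 t·m/cm
Step 3 — trim = 3301 / 101.2333 ≈ 32.608 cm (5 s.f.)

32.608 cm


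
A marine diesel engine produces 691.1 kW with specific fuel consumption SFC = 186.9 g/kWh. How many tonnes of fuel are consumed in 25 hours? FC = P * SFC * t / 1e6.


Formula: FC (tonnes) = P * SFC * t / 1,000,000
Step 1 — P * SFC * t = 691.1 * 186.9 * 25 = 3229164.75 g
Step 2 — FC (tonnes) = 3229164.75 / 1,000,000 ≈ 3.2292 tonnes (5 s.f.)

3.2292 tonnes


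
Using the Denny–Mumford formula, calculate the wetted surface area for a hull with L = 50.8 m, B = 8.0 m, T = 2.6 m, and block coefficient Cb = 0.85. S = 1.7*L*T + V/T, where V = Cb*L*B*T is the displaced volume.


Formula: S = 1.7*L*T + V/T with V = Cb*L*B*T, i.e. S = L * (1.7*T + Cb*B)
Step 1 — 1.7*T = 1.7 * 2.6 = 4.42 m
Step 2 — Cb*B = 0.85 * 8.0 = 6.8 m
Step 3 — 1.7*T + Cb*B = 4.42 + 6.8 = 11.22 m
Step 4 — S = 50.8 * 11.22 ≈ 569.98 m^2 (5 s.f.)

569.98 m^2


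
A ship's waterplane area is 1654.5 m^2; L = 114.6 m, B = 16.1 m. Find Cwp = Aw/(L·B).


Formula: Cwp = Aw / (L * B)
Step 1 — L * B = 114.6 * 16.1 = 1845.06 m^2
Step 2 — Cwp = 1654.5 / 1845.06 ≈ 0.89672 (5 s.f.)

0.89672


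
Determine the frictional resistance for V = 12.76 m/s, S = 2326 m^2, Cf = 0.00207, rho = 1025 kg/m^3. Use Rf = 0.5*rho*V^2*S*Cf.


Formula: Rf = 0.5 * rho * V^2 * S * Cf
Step 1 — V^2 = 12.76^2 = 162.8176
Step 2 — 0.5 * rho * V^2 = 0.5 * 1025 * 162.8176 = 83444.02
Step 3 — Rf = 83444.02 * 2326 * 0.00207 ≈ 401770 N (5 s.f.)

401770 N


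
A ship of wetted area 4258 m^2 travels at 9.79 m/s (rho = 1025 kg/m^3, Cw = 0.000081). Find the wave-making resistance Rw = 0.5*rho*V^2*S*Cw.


Formula: Rw = 0.5 * rho * V^2 * S * Cw
Step 1 — V^2 = 9.79^2 = 95.8441
Step 2 — 0.5 * rho * V^2 = 0.5 * 1025 * 95.8441 = 49120.10125
Step 3 — Rw = 49120.10125 * 4258 * 0.000081 ≈ 16941 N (5 s.f.)

16941 N


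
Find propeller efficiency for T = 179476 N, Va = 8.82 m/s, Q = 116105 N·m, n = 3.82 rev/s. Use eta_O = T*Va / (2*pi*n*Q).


Formula: eta = T * Va / (2 * pi * n * Q)
Step 1 — numerator = T * Va = 179476 * 8.82 = 1582978.32
Step 2 — 2 * pi * n = 2 * pi * 3.82 = 24.001768
Step 3 — denominator = 24.001768 * 116105 = 2786725.27
Step 4 — eta = 1582978.32 / 2786725.27 ≈ 0.56804 (5 s.f.)

0.56804


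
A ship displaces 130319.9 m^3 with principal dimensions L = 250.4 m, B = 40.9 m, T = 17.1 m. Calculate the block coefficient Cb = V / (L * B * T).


Formula: Cb = V / (L * B * T)
Step 1 — L * B * T = 250.4 * 40.9 * 17.1 = 175127.256 m^3
Step 2 — Cb = 130319.9 / 175127.256 ≈ 0.74414 (5 s.f.)

0.74414


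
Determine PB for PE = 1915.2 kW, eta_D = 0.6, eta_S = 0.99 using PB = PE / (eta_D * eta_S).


Formula: PB = PE / (eta_D * eta_S)
Step 1 — combined efficiency = eta_D * eta_S = 0.6 * 0.99 = 0.594
Step 2 — PB = 1915.2 / 0.594 ≈ 3224.2 kW (5 s.f.)

3224.2 kW


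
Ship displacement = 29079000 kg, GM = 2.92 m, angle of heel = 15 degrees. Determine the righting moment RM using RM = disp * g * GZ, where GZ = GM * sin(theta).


Formula: GZ = GM * sin(theta); RM = disp * g * GZ
Step 1 — GZ = 2.92 * sin(15°) = 2.92 * 0.258819 = 0.755751 m
Step 2 — RM = 29079000 * 9.81 * 0.755751 ≈ 215590000 N·m (5 s.f.)

215590000 N·m


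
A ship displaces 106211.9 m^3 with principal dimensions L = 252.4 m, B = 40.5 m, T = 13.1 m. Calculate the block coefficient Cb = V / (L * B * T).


Formula: Cb = V / (L * B * T)
Step 1 — L * B * T = 252.4 * 40.5 * 13.1 = 133910.82 m^3
Step 2 — Cb = 106211.9 / 133910.82 ≈ 0.79315 (5 s.f.)

0.79315


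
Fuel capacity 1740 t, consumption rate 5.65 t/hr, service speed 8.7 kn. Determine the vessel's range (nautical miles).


Formula: endurance = fuel / rate; range = endurance * speed
Step 1 — endurance = 1740 / 5.65 = 307.9646 hours
Step 2 — range = 307.9646 * 8.7 ≈ 2679.3 nautical miles (5 s.f.)

2679.3 NM


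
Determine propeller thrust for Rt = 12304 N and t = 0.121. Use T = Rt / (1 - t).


Formula: T = Rt / (1 - t)
Step 1 — (1 - t) = 1 - 0.121 = 0.879
Step 2 — T = 12304 / 0.879 ≈ 13998 N (5 s.f.)

13998 N


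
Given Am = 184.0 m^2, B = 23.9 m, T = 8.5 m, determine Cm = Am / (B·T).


Formula: Cm = Am / (B * T)
Step 1 — B * T = 23.9 * 8.5 = 203.15 m^2
Step 2 — Cm = 184.0 / 203.15 ≈ 0.90573 (5 s.f.)

0.90573


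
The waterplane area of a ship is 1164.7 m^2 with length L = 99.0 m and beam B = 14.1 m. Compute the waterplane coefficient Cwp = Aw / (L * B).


Formula: Cwp = Aw / (L * B)
Step 1 — L * B = 99.0 * 14.1 = 1395.9 m^2
Step 2 — Cwp = 1164.7 / 1395.9 ≈ 0.83437 (5 s.f.)

0.83437


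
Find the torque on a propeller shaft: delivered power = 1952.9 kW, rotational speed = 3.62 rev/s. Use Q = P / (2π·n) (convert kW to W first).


Formula: Q = P_W / (2 * pi * n)
Step 1 — P_W = 1952.9 kW * 1000 = 1952900.0 W
Step 2 — 2 * pi * n = 2 * pi * 3.62 = 22.745131
Step 3 — Q = 1952900.0 / 22.745131 ≈ 85860 N·m (5 s.f.)

85860 N·m


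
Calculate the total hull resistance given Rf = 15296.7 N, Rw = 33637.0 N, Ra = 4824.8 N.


Formula: Rt = Rf + Rw + Ra
Substituting: Rt = 15296.7 + 33637.0 + 4824.8
Result: Rt = 53758.5 N

53758.5 N


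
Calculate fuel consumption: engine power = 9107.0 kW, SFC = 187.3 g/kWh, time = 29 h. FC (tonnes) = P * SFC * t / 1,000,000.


Formula: FC (tonnes) = P * SFC * t / 1,000,000
Step 1 — P * SFC * t = 9107.0 * 187.3 * 29 = 49466491.9 g
Step 2 — FC (tonnes) = 49466491.9 / 1,000,000 ≈ 49.466 tonnes (5 s.f.)

49.466 tonnes


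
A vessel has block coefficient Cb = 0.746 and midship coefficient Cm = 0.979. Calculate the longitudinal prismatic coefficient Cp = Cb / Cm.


Formula: Cp = Cb / Cm
Substituting: Cp = 0.746 / 0.979
Result: Cp ≈ 0.76200 (5 s.f.)

0.76200


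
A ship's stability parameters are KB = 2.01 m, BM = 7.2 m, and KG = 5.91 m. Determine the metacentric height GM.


Formula: GM = KB + BM - KG
Step 1 — KM = KB + BM = 2.01 + 7.2 = 9.21 m
Step 2 — GM = KM - KG = 9.21 - 5.91 = 3.3 m

3.3 m


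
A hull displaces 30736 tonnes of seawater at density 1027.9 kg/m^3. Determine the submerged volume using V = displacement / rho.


Formula: V = mass / rho
Step 1 — convert tonnes to kg: 30736 t * 1000 = 30736000 kg
Step 2 — V = 30736000 / 1027.9 ≈ 29902 m^3 (5 s.f.)

29902 m^3


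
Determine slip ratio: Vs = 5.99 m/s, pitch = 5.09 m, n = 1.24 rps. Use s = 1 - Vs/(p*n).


Formula: s = 1 - Vs / (p * n)
Step 1 — p * n = 5.09 * 1.24 = 6.3116
Step 2 — Vs / (p*n) = 5.99 / 6.3116 = 0.949046 (6 d.p.)
Step 3 — s = 1 - 0.949046 = 0.050954

0.050954


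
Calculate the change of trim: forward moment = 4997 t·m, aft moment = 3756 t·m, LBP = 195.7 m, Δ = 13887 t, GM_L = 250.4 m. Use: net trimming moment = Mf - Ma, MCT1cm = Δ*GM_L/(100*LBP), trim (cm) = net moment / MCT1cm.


Formula: net trimming moment = Mf - Ma; MCT1cm = Δ*GM_L/(100*LBP); trim = net moment / MCT1cm
Step 1 — net trimming moment = 4997 - 3756 = 1241 t·m
Step 2 — MCT1cm = 13887 * 250.4 / (100 * 195.7) = 177.6855 t·m/cm
Step 3 — trim = 1241 / 177.6855 ≈ 6.9843 cm (5 s.f.)

6.9843 cm


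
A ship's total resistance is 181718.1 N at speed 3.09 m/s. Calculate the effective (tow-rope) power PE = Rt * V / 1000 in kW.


Formula: PE = Rt * V / 1000 (kW)
Step 1 — PE (W) = 181718.1 * 3.09 = 561508.929 W
Step 2 — PE (kW) = 561508.929 / 1000 ≈ 561.51 kW (5 s.f.)

561.51 kW


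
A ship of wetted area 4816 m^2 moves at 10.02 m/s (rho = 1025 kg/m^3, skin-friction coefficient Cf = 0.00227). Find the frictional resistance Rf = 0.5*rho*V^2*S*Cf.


Formula: Rf = 0.5 * rho * V^2 * S * Cf
Step 1 — V^2 = 10.02^2 = 100.4004
Step 2 — 0.5 * rho * V^2 = 0.5 * 1025 * 100.4004 = 51455.205
Step 3 — Rf = 51455.205 * 4816 * 0.00227 ≈ 562520 N (5 s.f.)

562520 N


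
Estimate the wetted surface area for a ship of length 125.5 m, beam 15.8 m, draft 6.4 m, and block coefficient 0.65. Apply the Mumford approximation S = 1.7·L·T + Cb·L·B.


Formula: S = 1.7*L*T + V/T with V = Cb*L*B*T, i.e. S = L * (1.7*T + Cb*B)
Step 1 — 1.7*T = 1.7 * 6.4 = 10.88 m
Step 2 — Cb*B = 0.65 * 15.8 = 10.27 m
Step 3 — 1.7*T + Cb*B = 10.88 + 10.27 = 21.15 m
Step 4 — S = 125.5 * 21.15 ≈ 2654.3 m^2 (5 s.f.)

2654.3 m^2


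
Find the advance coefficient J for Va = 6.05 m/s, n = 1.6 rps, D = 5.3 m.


Formula: J = Va / (n * D)
Step 1 — n * D = 1.6 * 5.3 = 8.48
Step 2 — J = 6.05 / 8.48 ≈ 0.71344 (5 s.f.)

0.71344


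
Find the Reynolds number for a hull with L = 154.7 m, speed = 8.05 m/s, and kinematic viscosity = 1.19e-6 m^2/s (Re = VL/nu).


Formula: Re = V * L / nu
Step 1 — V * L = 8.05 * 154.7 = 1245.335 m^2/s
Step 2 — Re = 1245.335 / 1.19e-6 = 1.05e+09

1.05e+09


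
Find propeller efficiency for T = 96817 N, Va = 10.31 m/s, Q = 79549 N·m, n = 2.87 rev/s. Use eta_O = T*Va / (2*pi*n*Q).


Formula: eta = T * Va / (2 * pi * n * Q)
Step 1 — numerator = T * Va = 96817 * 10.31 = 998183.27
Step 2 — 2 * pi * n = 2 * pi * 2.87 = 18.032742
Step 3 — denominator = 18.032742 * 79549 = 1434486.59
Step 4 — eta = 998183.27 / 1434486.59 ≈ 0.69585 (5 s.f.)

0.69585


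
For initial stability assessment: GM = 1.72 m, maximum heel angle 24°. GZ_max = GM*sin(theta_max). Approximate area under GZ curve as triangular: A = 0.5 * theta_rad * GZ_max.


Formula: GZ_max = GM * sin(theta); Area = 0.5 * theta_rad * GZ_max
Step 1 — GZ_max = 1.72 * sin(24°) = 1.72 * 0.406737 = 0.699588 m
Step 2 — theta_rad = 24 * pi/180 = 0.418879 rad
Step 3 — Area = 0.5 * 0.418879 * 0.699588 ≈ 0.14652 m·rad (5 s.f.)

0.14652 m·rad


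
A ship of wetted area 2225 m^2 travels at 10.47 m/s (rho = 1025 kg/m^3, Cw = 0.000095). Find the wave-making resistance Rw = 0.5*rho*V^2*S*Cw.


Formula: Rw = 0.5 * rho * V^2 * S * Cw
Step 1 — V^2 = 10.47^2 = 109.6209
Step 2 — 0.5 * rho * V^2 = 0.5 * 1025 * 109.6209 = 56180.71125
Step 3 — Rw = 56180.71125 * 2225 * 0.000095 ≈ 11875 N (5 s.f.)

11875 N


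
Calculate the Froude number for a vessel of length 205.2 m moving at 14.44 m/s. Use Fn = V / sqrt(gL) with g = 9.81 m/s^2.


Formula: Fn = V / sqrt(g * L)
Step 1 — g * L = 9.81 * 205.2 = 2013.012
Step 2 — sqrt(g * L) = sqrt(2013.012) = 44.866602
Step 3 — Fn = 14.44 / 44.866602 ≈ 0.32184 (5 s.f.)

0.32184


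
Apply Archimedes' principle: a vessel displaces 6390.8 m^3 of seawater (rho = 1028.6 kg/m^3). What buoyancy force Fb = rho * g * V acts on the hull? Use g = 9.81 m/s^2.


Formula: Fb = rho * g * V
Substituting: Fb = 1028.6 * 9.81 * 6390.8
Intermediate: 1028.6 * 9.81 = 10090.566
Result: Fb = 10090.566 * 6390.8 ≈ 64487000 N (5 s.f.)

64487000 N


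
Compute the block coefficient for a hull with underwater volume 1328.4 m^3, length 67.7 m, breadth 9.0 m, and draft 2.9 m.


Formula: Cb = V / (L * B * T)
Step 1 — L * B * T = 67.7 * 9.0 * 2.9 = 1766.97 m^3
Step 2 — Cb = 1328.4 / 1766.97 ≈ 0.75180 (5 s.f.)

0.75180


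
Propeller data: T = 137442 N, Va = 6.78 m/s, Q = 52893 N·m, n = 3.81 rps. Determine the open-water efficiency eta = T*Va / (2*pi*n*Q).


Formula: eta = T * Va / (2 * pi * n * Q)
Step 1 — numerator = T * Va = 137442 * 6.78 = 931856.76
Step 2 — 2 * pi * n = 2 * pi * 3.81 = 23.938936
Step 3 — denominator = 23.938936 * 52893 = 1266202.14
Step 4 — eta = 931856.76 / 1266202.14 ≈ 0.73595 (5 s.f.)

0.73595


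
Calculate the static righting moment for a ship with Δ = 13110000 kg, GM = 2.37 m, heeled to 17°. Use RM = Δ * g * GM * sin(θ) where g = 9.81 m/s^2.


Formula: GZ = GM * sin(theta); RM = disp * g * GZ
Step 1 — GZ = 2.37 * sin(17°) = 2.37 * 0.292372 = 0.692922 m
Step 2 — RM = 13110000 * 9.81 * 0.692922 ≈ 89116000 N·m (5 s.f.)

89116000 N·m


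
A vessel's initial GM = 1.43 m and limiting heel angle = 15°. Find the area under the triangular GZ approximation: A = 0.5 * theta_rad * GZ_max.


Formula: GZ_max = GM * sin(theta); Area = 0.5 * theta_rad * GZ_max
Step 1 — GZ_max = 1.43 * sin(15°) = 1.43 * 0.258819 = 0.370111 m
Step 2 — theta_rad = 15 * pi/180 = 0.261799 rad
Step 3 — Area = 0.5 * 0.261799 * 0.370111 ≈ 0.048447 m·rad (5 s.f.)

0.048447 m·rad


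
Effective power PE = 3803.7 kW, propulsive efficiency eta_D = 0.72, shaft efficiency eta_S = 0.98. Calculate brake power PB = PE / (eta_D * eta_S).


Formula: PB = PE / (eta_D * eta_S)
Step 1 — combined efficiency = eta_D * eta_S = 0.72 * 0.98 = 0.7056
Step 2 — PB = 3803.7 / 0.7056 ≈ 5390.7 kW (5 s.f.)

5390.7 kW


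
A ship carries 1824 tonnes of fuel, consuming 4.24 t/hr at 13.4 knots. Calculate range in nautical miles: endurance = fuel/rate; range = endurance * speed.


Formula: endurance = fuel / rate; range = endurance * speed
Step 1 — endurance = 1824 / 4.24 = 430.1887 hours
Step 2 — range = 430.1887 * 13.4 ≈ 5764.5 nautical miles (5 s.f.)

5764.5 NM


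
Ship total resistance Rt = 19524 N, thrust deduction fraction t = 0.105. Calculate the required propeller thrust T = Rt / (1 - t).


Formula: T = Rt / (1 - t)
Step 1 — (1 - t) = 1 - 0.105 = 0.895
Step 2 — T = 19524 / 0.895 ≈ 21815 N (5 s.f.)

21815 N


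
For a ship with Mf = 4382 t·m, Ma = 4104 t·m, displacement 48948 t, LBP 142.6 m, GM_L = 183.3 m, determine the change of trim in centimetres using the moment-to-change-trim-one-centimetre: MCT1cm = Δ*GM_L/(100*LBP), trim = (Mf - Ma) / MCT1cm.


Formula: net trimming moment = Mf - Ma; MCT1cm = Δ*GM_L/(100*LBP); trim = net moment / MCT1cm
Step 1 — net trimming moment = 4382 - 4104 = 278 t·m
Step 2 — MCT1cm = 48948 * 183.3 / (100 * 142.6) = 629.1843 t·m/cm
Step 3 — trim = 278 / 629.1843 ≈ 0.44184 cm (5 s.f.)

0.44184 cm


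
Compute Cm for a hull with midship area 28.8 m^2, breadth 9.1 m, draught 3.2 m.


Formula: Cm = Am / (B * T)
Step 1 — B * T = 9.1 * 3.2 = 29.12 m^2
Step 2 — Cm = 28.8 / 29.12 ≈ 0.98901 (5 s.f.)

0.98901


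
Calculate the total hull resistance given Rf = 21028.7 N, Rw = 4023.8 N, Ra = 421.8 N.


Formula: Rt = Rf + Rw + Ra
Substituting: Rt = 21028.7 + 4023.8 + 421.8
Result: Rt = 25474.3 N

25474.3 N


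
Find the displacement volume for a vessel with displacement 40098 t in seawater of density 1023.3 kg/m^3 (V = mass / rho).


Formula: V = mass / rho
Step 1 — convert tonnes to kg: 40098 t * 1000 = 40098000 kg
Step 2 — V = 40098000 / 1023.3 ≈ 39185 m^3 (5 s.f.)

39185 m^3


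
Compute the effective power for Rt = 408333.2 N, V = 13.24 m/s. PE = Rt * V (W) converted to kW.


Formula: PE = Rt * V / 1000 (kW)
Step 1 — PE (W) = 408333.2 * 13.24 = 5406331.568 W
Step 2 — PE (kW) = 5406331.568 / 1000 ≈ 5406.3 kW (5 s.f.)

5406.3 kW


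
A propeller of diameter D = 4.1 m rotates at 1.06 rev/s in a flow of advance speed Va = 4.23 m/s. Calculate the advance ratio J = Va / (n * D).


Formula: J = Va / (n * D)
Step 1 — n * D = 1.06 * 4.1 = 4.346
Step 2 — J = 4.23 / 4.346 ≈ 0.97331 (5 s.f.)

0.97331


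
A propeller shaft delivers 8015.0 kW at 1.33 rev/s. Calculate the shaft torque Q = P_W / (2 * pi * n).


Formula: Q = P_W / (2 * pi * n)
Step 1 — P_W = 8015.0 kW * 1000 = 8015000.0 W
Step 2 — 2 * pi * n = 2 * pi * 1.33 = 8.356636
Step 3 — Q = 8015000.0 / 8.356636 ≈ 959120 N·m (5 s.f.)

959120 N·m


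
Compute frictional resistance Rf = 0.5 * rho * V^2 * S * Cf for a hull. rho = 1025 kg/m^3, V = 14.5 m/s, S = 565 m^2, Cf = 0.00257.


Formula: Rf = 0.5 * rho * V^2 * S * Cf
Step 1 — V^2 = 14.5^2 = 210.25
Step 2 — 0.5 * rho * V^2 = 0.5 * 1025 * 210.25 = 107753.125
Step 3 — Rf = 107753.125 * 565 * 0.00257 ≈ 156460 N (5 s.f.)

156460 N


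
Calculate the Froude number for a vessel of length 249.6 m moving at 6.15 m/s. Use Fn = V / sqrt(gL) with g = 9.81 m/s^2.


Formula: Fn = V / sqrt(g * L)
Step 1 — g * L = 9.81 * 249.6 = 2448.576
Step 2 — sqrt(g * L) = sqrt(2448.576) = 49.483088
Step 3 — Fn = 6.15 / 49.483088 ≈ 0.12428 (5 s.f.)

0.12428


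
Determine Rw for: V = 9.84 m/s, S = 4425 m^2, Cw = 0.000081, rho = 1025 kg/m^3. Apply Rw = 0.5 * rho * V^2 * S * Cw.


Formula: Rw = 0.5 * rho * V^2 * S * Cw
Step 1 — V^2 = 9.84^2 = 96.8256
Step 2 — 0.5 * rho * V^2 = 0.5 * 1025 * 96.8256 = 49623.12
Step 3 — Rw = 49623.12 * 4425 * 0.000081 ≈ 17786 N (5 s.f.)

17786 N


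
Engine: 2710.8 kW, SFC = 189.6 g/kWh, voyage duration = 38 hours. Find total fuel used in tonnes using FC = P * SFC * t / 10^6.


Formula: FC (tonnes) = P * SFC * t / 1,000,000
Step 1 — P * SFC * t = 2710.8 * 189.6 * 38 = 19530771.84 g
Step 2 — FC (tonnes) = 19530771.84 / 1,000,000 ≈ 19.531 tonnes (5 s.f.)

19.531 tonnes


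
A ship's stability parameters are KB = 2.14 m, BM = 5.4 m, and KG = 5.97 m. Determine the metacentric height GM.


Formula: GM = KB + BM - KG
Step 1 — KM = KB + BM = 2.14 + 5.4 = 7.54 m
Step 2 — GM = KM - KG = 7.54 - 5.97 = 1.57 m

1.57 m


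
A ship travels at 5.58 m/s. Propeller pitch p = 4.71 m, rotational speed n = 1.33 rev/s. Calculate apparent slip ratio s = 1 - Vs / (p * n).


Formula: s = 1 - Vs / (p * n)
Step 1 — p * n = 4.71 * 1.33 = 6.2643
Step 2 — Vs / (p*n) = 5.58 / 6.2643 = 0.890762 (6 d.p.)
Step 3 — s = 1 - 0.890762 = 0.109238

0.109238


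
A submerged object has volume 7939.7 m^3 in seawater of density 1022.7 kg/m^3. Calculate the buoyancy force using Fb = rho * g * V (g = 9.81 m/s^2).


Formula: Fb = rho * g * V
Substituting: Fb = 1022.7 * 9.81 * 7939.7
Intermediate: 1022.7 * 9.81 = 10032.687
Result: Fb = 10032.687 * 7939.7 ≈ 79657000 N (5 s.f.)

79657000 N


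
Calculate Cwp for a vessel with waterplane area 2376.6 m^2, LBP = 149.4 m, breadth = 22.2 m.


Formula: Cwp = Aw / (L * B)
Step 1 — L * B = 149.4 * 22.2 = 3316.68 m^2
Step 2 — Cwp = 2376.6 / 3316.68 ≈ 0.71656 (5 s.f.)

0.71656


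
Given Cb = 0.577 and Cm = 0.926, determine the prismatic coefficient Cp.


Formula: Cp = Cb / Cm
Substituting: Cp = 0.577 / 0.926
Result: Cp ≈ 0.62311 (5 s.f.)

0.62311


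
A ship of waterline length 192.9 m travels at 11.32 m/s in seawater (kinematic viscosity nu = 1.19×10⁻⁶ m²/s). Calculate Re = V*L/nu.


Formula: Re = V * L / nu
Step 1 — V * L = 11.32 * 192.9 = 2183.628 m^2/s
Step 2 — Re = 2183.628 / 1.19e-6 = 1.83e+09

1.83e+09


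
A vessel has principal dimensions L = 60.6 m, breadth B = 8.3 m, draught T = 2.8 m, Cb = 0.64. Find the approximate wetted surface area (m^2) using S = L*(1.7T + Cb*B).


Formula: S = 1.7*L*T + V/T with V = Cb*L*B*T, i.e. S = L * (1.7*T + Cb*B)
Step 1 — 1.7*T = 1.7 * 2.8 = 4.76 m
Step 2 — Cb*B = 0.64 * 8.3 = 5.312 m
Step 3 — 1.7*T + Cb*B = 4.76 + 5.312 = 10.072 m
Step 4 — S = 60.6 * 10.072 ≈ 610.36 m^2 (5 s.f.)

610.36 m^2


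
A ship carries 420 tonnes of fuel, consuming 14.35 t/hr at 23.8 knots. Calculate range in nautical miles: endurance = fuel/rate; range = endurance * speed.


Formula: endurance = fuel / rate; range = endurance * speed
Step 1 — endurance = 420 / 14.35 = 29.2683 hours
Step 2 — range = 29.2683 * 23.8 ≈ 696.59 nautical miles (5 s.f.)

696.59 NM


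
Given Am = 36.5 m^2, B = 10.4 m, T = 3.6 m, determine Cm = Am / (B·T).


Formula: Cm = Am / (B * T)
Step 1 — B * T = 10.4 * 3.6 = 37.44 m^2
Step 2 — Cm = 36.5 / 37.44 ≈ 0.97489 (5 s.f.)

0.97489


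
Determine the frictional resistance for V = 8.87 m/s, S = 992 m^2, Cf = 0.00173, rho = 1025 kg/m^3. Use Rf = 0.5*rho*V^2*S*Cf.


Formula: Rf = 0.5 * rho * V^2 * S * Cf
Step 1 — V^2 = 8.87^2 = 78.6769
Step 2 — 0.5 * rho * V^2 = 0.5 * 1025 * 78.6769 = 40321.91125
Step 3 — Rf = 40321.91125 * 992 * 0.00173 ≈ 69199 N (5 s.f.)

69199 N


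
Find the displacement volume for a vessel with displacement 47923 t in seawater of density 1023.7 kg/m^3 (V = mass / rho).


Formula: V = mass / rho
Step 1 — convert tonnes to kg: 47923 t * 1000 = 47923000 kg
Step 2 — V = 47923000 / 1023.7 ≈ 46814 m^3 (5 s.f.)

46814 m^3


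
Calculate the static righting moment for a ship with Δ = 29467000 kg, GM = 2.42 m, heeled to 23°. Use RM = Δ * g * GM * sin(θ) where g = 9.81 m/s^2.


Formula: GZ = GM * sin(theta); RM = disp * g * GZ
Step 1 — GZ = 2.42 * sin(23°) = 2.42 * 0.390731 = 0.945569 m
Step 2 — RM = 29467000 * 9.81 * 0.945569 ≈ 273340000 N·m (5 s.f.)

273340000 N·m


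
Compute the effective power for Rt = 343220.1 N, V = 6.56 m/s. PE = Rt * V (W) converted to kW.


Formula: PE = Rt * V / 1000 (kW)
Step 1 — PE (W) = 343220.1 * 6.56 = 2251523.856 W
Step 2 — PE (kW) = 2251523.856 / 1000 ≈ 2251.5 kW (5 s.f.)

2251.5 kW


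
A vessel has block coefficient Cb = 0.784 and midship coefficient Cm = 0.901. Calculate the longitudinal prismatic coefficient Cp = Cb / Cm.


Formula: Cp = Cb / Cm
Substituting: Cp = 0.784 / 0.901
Result: Cp ≈ 0.87014 (5 s.f.)

0.87014


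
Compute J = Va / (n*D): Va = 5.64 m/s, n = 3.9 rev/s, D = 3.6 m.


Formula: J = Va / (n * D)
Step 1 — n * D = 3.9 * 3.6 = 14.04
Step 2 — J = 5.64 / 14.04 ≈ 0.40171 (5 s.f.)

0.40171


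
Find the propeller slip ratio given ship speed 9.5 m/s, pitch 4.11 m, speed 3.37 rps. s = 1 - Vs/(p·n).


Formula: s = 1 - Vs / (p * n)
Step 1 — p * n = 4.11 * 3.37 = 13.8507
Step 2 — Vs / (p*n) = 9.5 / 13.8507 = 0.685886 (6 d.p.)
Step 3 — s = 1 - 0.685886 = 0.314114

0.314114


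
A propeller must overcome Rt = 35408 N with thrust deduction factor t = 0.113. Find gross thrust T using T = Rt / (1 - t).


Formula: T = Rt / (1 - t)
Step 1 — (1 - t) = 1 - 0.113 = 0.887
Step 2 — T = 35408 / 0.887 ≈ 39919 N (5 s.f.)

39919 N


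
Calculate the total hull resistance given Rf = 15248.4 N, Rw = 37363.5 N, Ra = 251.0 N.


Formula: Rt = Rf + Rw + Ra
Substituting: Rt = 15248.4 + 37363.5 + 251.0
Result: Rt = 52862.9 N

52862.9 N


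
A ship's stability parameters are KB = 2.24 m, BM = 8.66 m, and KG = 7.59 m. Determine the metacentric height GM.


Formula: GM = KB + BM - KG
Step 1 — KM = KB + BM = 2.24 + 8.66 = 10.9 m
Step 2 — GM = KM - KG = 10.9 - 7.59 = 3.31 m

3.31 m


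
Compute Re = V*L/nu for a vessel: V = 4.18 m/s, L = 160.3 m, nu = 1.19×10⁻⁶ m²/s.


Formula: Re = V * L / nu
Step 1 — V * L = 4.18 * 160.3 = 670.054 m^2/s
Step 2 — Re = 670.054 / 1.19e-6 = 5.63e+08

5.63e+08


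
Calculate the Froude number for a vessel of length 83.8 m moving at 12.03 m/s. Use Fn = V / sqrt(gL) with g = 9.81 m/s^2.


Formula: Fn = V / sqrt(g * L)
Step 1 — g * L = 9.81 * 83.8 = 822.078
Step 2 — sqrt(g * L) = sqrt(822.078) = 28.671903
Step 3 — Fn = 12.03 / 28.671903 ≈ 0.41957 (5 s.f.)

0.41957


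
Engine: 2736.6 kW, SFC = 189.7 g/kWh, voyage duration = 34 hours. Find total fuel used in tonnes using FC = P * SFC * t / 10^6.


Formula: FC (tonnes) = P * SFC * t / 1,000,000
Step 1 — P * SFC * t = 2736.6 * 189.7 * 34 = 17650522.68 g
Step 2 — FC (tonnes) = 17650522.68 / 1,000,000 ≈ 17.651 tonnes (5 s.f.)

17.651 tonnes


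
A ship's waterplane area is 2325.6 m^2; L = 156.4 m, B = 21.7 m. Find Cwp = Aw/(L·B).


Formula: Cwp = Aw / (L * B)
Step 1 — L * B = 156.4 * 21.7 = 3393.88 m^2
Step 2 — Cwp = 2325.6 / 3393.88 ≈ 0.68523 (5 s.f.)

0.68523


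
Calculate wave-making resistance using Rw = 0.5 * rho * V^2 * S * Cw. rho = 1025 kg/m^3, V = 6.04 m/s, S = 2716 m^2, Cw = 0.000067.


Formula: Rw = 0.5 * rho * V^2 * S * Cw
Step 1 — V^2 = 6.04^2 = 36.4816
Step 2 — 0.5 * rho * V^2 = 0.5 * 1025 * 36.4816 = 18696.82
Step 3 — Rw = 18696.82 * 2716 * 0.000067 ≈ 3402.3 N (5 s.f.)

3402.3 N


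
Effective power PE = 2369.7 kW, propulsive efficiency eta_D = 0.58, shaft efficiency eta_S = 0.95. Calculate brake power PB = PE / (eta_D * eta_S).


Formula: PB = PE / (eta_D * eta_S)
Step 1 — combined efficiency = eta_D * eta_S = 0.58 * 0.95 = 0.551
Step 2 — PB = 2369.7 / 0.551 ≈ 4300.7 kW (5 s.f.)

4300.7 kW


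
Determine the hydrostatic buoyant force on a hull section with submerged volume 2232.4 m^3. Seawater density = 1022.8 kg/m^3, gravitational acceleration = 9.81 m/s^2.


Formula: Fb = rho * g * V
Substituting: Fb = 1022.8 * 9.81 * 2232.4
Intermediate: 1022.8 * 9.81 = 10033.668
Result: Fb = 10033.668 * 2232.4 ≈ 22399000 N (5 s.f.)

22399000 N


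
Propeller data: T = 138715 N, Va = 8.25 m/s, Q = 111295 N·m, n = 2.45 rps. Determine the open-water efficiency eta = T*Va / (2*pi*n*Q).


Formula: eta = T * Va / (2 * pi * n * Q)
Step 1 — numerator = T * Va = 138715 * 8.25 = 1144398.75
Step 2 — 2 * pi * n = 2 * pi * 2.45 = 15.393804
Step 3 — denominator = 15.393804 * 111295 = 1713253.42
Step 4 — eta = 1144398.75 / 1713253.42 ≈ 0.66797 (5 s.f.)

0.66797


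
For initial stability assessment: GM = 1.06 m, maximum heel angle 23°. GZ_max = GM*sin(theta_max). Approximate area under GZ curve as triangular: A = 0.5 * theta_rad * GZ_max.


Formula: GZ_max = GM * sin(theta); Area = 0.5 * theta_rad * GZ_max
Step 1 — GZ_max = 1.06 * sin(23°) = 1.06 * 0.390731 = 0.414175 m
Step 2 — theta_rad = 23 * pi/180 = 0.401426 rad
Step 3 — Area = 0.5 * 0.401426 * 0.414175 ≈ 0.083130 m·rad (5 s.f.)

0.083130 m·rad


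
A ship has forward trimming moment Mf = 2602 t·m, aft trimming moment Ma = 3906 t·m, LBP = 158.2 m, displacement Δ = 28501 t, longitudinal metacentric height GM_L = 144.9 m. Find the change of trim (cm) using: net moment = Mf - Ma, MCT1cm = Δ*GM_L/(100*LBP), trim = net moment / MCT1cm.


Formula: net trimming moment = Mf - Ma; MCT1cm = Δ*GM_L/(100*LBP); trim = net moment / MCT1cm
Step 1 — net trimming moment = 2602 - 3906 = -1304 t·m
Step 2 — MCT1cm = 28501 * 144.9 / (100 * 158.2) = 261.049 t·m/cm
Step 3 — trim = -1304 / 261.049 ≈ -4.9952 cm (5 s.f.)

-4.9952 cm


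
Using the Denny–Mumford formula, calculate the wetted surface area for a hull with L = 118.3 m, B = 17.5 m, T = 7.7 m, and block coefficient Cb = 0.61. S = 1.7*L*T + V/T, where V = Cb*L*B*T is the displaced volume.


Formula: S = 1.7*L*T + V/T with V = Cb*L*B*T, i.e. S = L * (1.7*T + Cb*B)
Step 1 — 1.7*T = 1.7 * 7.7 = 13.09 m
Step 2 — Cb*B = 0.61 * 17.5 = 10.675 m
Step 3 — 1.7*T + Cb*B = 13.09 + 10.675 = 23.765 m
Step 4 — S = 118.3 * 23.765 ≈ 2811.4 m^2 (5 s.f.)

2811.4 m^2


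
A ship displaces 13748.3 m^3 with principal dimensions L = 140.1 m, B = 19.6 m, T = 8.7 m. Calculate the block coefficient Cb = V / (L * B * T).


Formula: Cb = V / (L * B * T)
Step 1 — L * B * T = 140.1 * 19.6 * 8.7 = 23889.852 m^3
Step 2 — Cb = 13748.3 / 23889.852 ≈ 0.57549 (5 s.f.)

0.57549
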